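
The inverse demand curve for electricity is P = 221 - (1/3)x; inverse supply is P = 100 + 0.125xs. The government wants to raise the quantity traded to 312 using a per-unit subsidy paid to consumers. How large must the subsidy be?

Required subsidy s = 22 per unit

At x = 312, from the demand curve buyers pay Pb = 221 − (1/3)·312 = 117; from the supply curve sellers need Ps = 100 + 0.125·312 = 139.
The subsidy must fill the gap: s = Ps − Pb = 139 − 117 = 22.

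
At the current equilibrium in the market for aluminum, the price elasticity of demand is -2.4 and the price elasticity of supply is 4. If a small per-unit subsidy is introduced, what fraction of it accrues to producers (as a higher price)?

For a small subsidy around the equilibrium, the benefit split depends on the relative slopes, which at a point are proportional to the elasticities.
Buyer share = εs/(εs + |εd|) = 4/(4 + 2.4) = 0.625; seller share = |εd|/(εs + |εd|) = 0.375.
So producers capture 0.375 of the subsidy.

Producer share = 0.375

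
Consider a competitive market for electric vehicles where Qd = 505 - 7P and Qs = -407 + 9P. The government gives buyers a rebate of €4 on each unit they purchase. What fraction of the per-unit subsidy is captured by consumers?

Consumer share = 0.5625

Pre-subsidy: 505 - 7P = -407 + 9P gives P* = 57, Q* = 106.
With the rebate, buyers effectively pay Pb = Ps − 4, where Ps is the price sellers receive.
Demand in terms of Ps becomes Qd = 505 − 7(Ps − 4) = 533 - 7Ps. Setting this equal to supply: 533 - 7Ps = -407 + 9Ps, so Ps = 58.75.
Buyers pay Pb = 58.75 − 4 = 54.75; Q' = -407 + 9·58.75 = 121.75.
Buyers' price falls by P* − Pb = 57 − 54.75 = 2.25; sellers' price rises by Ps − P* = 58.75 − 57 = 1.75.
So consumers capture 2.25/4 = 0.5625 of each unit of subsidy.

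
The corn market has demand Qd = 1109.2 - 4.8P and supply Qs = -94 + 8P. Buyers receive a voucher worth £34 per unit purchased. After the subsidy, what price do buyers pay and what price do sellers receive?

Buyers pay £72.75; sellers receive £106.75

Pre-subsidy: 1109.2 - 4.8P = -94 + 8P gives P* = 94, Q* = 658.
With the rebate, buyers effectively pay Pb = Ps − 34, where Ps is the price sellers receive.
Demand in terms of Ps becomes Qd = 1109.2 − 4.8(Ps − 34) = 1272.4 - 4.8Ps. Setting this equal to supply: 1272.4 - 4.8Ps = -94 + 8Ps, so Ps = 106.75.
Buyers pay Pb = 106.75 − 34 = 72.75; Q' = -94 + 8·106.75 = 760.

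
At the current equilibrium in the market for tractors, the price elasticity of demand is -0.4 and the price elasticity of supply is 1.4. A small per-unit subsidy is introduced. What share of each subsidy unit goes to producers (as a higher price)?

Producer share = 2/9

For a small subsidy around the equilibrium, the benefit split depends on the relative slopes, which at a point are proportional to the elasticities.
Buyer share = εs/(εs + |εd|) = 1.4/(1.4 + 0.4) = 7/9; seller share = |εd|/(εs + |εd|) = 2/9.
So producers capture 2/9 of the subsidy.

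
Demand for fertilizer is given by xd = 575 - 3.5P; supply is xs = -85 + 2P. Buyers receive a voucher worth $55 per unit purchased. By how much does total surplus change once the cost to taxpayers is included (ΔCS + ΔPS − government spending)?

Net change in total surplus = -$1925

Pre-subsidy: 575 - 3.5P = -85 + 2P gives P* = 120, x* = 155.
With the rebate, buyers effectively pay Pb = Ps − 55, where Ps is the price sellers receive.
Demand in terms of Ps becomes xd = 575 − 3.5(Ps − 55) = 767.5 - 3.5Ps. Setting this equal to supply: 767.5 - 3.5Ps = -85 + 2Ps, so Ps = 155.
Buyers pay Pb = 155 − 55 = 100; x' = -85 + 2·155 = 225.
ΔCS = ½(155 + 225)(120 − 100) = 3800; ΔPS = ½(155 + 225)(155 − 120) = 6650.
Government spending = 55 × 225 = 12375.
Net change = 3800 + 6650 − 12375 = -1925. The loss equals the DWL triangle ½·55·70.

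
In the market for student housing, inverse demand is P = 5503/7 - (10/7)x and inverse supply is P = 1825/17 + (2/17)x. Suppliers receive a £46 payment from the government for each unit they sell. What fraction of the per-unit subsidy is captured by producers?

Pre-subsidy: 5503/7 - (10/7)x = 1825/17 + (2/17)x gives x* = 439 and P* = 159.
With the subsidy, sellers receive Ps = Pb + 46 for each unit, where Pb is the price buyers pay.
On the curves, Pb = 5503/7 - (10/7)x and Ps = 1825/17 + (2/17)x; the wedge Ps − Pb = 46 gives 1825/17 + (2/17)x − (5503/7 - (10/7)x) = 46, so x' = 468.75.
Then Pb = 5503/7 − (10/7)·468.75 = 116.5 and Ps = 1825/17 + (2/17)·468.75 = 162.5.
Buyers' price falls by P* − Pb = 159 − 116.5 = 42.5; sellers' price rises by Ps − P* = 162.5 − 159 = 3.5.
So producers capture 3.5/46 = 7/92 of each unit of subsidy.

Producer share = 7/92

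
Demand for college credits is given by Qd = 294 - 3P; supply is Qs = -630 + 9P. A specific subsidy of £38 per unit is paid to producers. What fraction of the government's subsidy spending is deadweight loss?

Pre-subsidy: 294 - 3P = -630 + 9P gives P* = 77, Q* = 63.
With the subsidy, sellers receive Ps = Pb + 38 for each unit, where Pb is the price buyers pay.
Supply in terms of Pb becomes Qs = -630 + 9(Pb + 38) = -288 + 9Pb. Setting this equal to demand: 294 - 3Pb = -288 + 9Pb, so Pb = 48.5.
Sellers receive Ps = 48.5 + 38 = 86.5; Q' = 294 − 3·48.5 = 148.5.
ΔCS = ½(63 + 148.5)(77 − 48.5) = 3013.875; ΔPS = ½(63 + 148.5)(86.5 − 77) = 1004.625.
Government spending = 38 × 148.5 = 5643.
DWL = ½ × 38 × (148.5 − 63) = 1624.5; fraction = 1624.5 / 5643 = 19/66.

DWL / government spending = 19/66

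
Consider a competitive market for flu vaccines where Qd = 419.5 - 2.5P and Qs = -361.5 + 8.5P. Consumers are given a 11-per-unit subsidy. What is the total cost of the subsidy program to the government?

Government cost = 2895.75

Pre-subsidy: 419.5 - 2.5P = -361.5 + 8.5P gives P* = 71, Q* = 242.
With the rebate, buyers effectively pay Pb = Ps − 11, where Ps is the price sellers receive.
Demand in terms of Ps becomes Qd = 419.5 − 2.5(Ps − 11) = 447 - 2.5Ps. Setting this equal to supply: 447 - 2.5Ps = -361.5 + 8.5Ps, so Ps = 73.5.
Buyers pay Pb = 73.5 − 11 = 62.5; Q' = -361.5 + 8.5·73.5 = 263.25.
Government outlay = subsidy × quantity = 11 × 263.25 = 2895.75.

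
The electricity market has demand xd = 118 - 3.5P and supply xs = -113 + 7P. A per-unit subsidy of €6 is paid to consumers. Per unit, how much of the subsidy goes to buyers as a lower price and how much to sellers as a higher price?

Buyers gain €4 per unit; sellers gain €2 per unit

Pre-subsidy: 118 - 3.5P = -113 + 7P gives P* = 22, x* = 41.
With the rebate, buyers effectively pay Pb = Ps − 6, where Ps is the price sellers receive.
Demand in terms of Ps becomes xd = 118 − 3.5(Ps − 6) = 139 - 3.5Ps. Setting this equal to supply: 139 - 3.5Ps = -113 + 7Ps, so Ps = 24.
Buyers pay Pb = 24 − 6 = 18; x' = -113 + 7·24 = 55.
Buyers' price falls by P* − Pb = 22 − 18 = 4; sellers' price rises by Ps − P* = 24 − 22 = 2.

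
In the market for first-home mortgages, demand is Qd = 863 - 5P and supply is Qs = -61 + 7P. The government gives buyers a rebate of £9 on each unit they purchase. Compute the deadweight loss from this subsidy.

Deadweight loss = £118.125

Pre-subsidy: 863 - 5P = -61 + 7P gives P* = 77, Q* = 478.
With the rebate, buyers effectively pay Pb = Ps − 9, where Ps is the price sellers receive.
Demand in terms of Ps becomes Qd = 863 − 5(Ps − 9) = 908 - 5Ps. Setting this equal to supply: 908 - 5Ps = -61 + 7Ps, so Ps = 80.75.
Buyers pay Pb = 80.75 − 9 = 71.75; Q' = -61 + 7·80.75 = 504.25.
The subsidy expands output by 504.25 − 478 = 26.25 past the efficient level; on those units the gap between marginal cost and willingness to pay runs from 0 up to 9.
DWL = ½ × 9 × 26.25 = 118.125.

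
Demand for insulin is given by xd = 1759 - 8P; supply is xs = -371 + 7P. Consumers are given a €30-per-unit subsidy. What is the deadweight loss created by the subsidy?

Deadweight loss = €1680

Pre-subsidy: 1759 - 8P = -371 + 7P gives P* = 142, x* = 623.
With the rebate, buyers effectively pay Pb = Ps − 30, where Ps is the price sellers receive.
Demand in terms of Ps becomes xd = 1759 − 8(Ps − 30) = 1999 - 8Ps. Setting this equal to supply: 1999 - 8Ps = -371 + 7Ps, so Ps = 158.
Buyers pay Pb = 158 − 30 = 128; x' = -371 + 7·158 = 735.
The subsidy expands output by 735 − 623 = 112 past the efficient level; on those units the gap between marginal cost and willingness to pay runs from 0 up to 30.
DWL = ½ × 30 × 112 = 1680.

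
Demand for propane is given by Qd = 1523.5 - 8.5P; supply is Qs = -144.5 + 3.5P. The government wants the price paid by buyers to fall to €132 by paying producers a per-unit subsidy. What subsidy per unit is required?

Required subsidy s = €24 per unit

At a buyer price of 132, quantity demanded is 1523.5 − 8.5·132 = 401.5.
Sellers supply 401.5 only when they receive Ps with -144.5 + 3.5·Ps = 401.5, i.e. Ps = 156.
s = Ps − Pb = 156 − 132 = 24.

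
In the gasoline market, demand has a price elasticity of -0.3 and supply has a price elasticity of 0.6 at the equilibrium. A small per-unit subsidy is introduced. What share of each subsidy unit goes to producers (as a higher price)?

Producer share = 1/3

For a small subsidy around the equilibrium, the benefit split depends on the relative slopes, which at a point are proportional to the elasticities.
Buyer share = εs/(εs + |εd|) = 0.6/(0.6 + 0.3) = 2/3; seller share = |εd|/(εs + |εd|) = 1/3.
So producers capture 1/3 of the subsidy.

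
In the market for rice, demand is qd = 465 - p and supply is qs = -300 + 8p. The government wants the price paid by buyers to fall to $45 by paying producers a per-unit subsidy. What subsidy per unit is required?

Required subsidy s = $45 per unit

At a buyer price of 45, quantity demanded is 465 − 1·45 = 420.
Sellers supply 420 only when they receive ps with -300 + 8·ps = 420, i.e. ps = 90.
s = ps − pb = 90 − 45 = 45.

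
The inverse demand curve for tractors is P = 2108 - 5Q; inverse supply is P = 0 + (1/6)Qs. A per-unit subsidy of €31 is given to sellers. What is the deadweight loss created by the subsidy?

Deadweight loss = €93

Pre-subsidy: 2108 - 5Q = 0 + (1/6)Q gives Q* = 408 and P* = 68.
With the subsidy, sellers receive Ps = Pb + 31 for each unit, where Pb is the price buyers pay.
On the curves, Pb = 2108 - 5Q and Ps = 0 + (1/6)Q; the wedge Ps − Pb = 31 gives 0 + (1/6)Q − (2108 - 5Q) = 31, so Q' = 414.
Then Pb = 2108 − 5·414 = 38 and Ps = 0 + (1/6)·414 = 69.
The subsidy expands output by 414 − 408 = 6 past the efficient level; on those units the gap between marginal cost and willingness to pay runs from 0 up to 31.
DWL = ½ × 31 × 6 = 93.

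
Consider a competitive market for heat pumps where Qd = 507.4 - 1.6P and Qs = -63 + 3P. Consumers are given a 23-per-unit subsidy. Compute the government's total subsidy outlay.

Government cost = 7659

Pre-subsidy: 507.4 - 1.6P = -63 + 3P gives P* = 124, Q* = 309.
With the rebate, buyers effectively pay Pb = Ps − 23, where Ps is the price sellers receive.
Demand in terms of Ps becomes Qd = 507.4 − 1.6(Ps − 23) = 544.2 - 1.6Ps. Setting this equal to supply: 544.2 - 1.6Ps = -63 + 3Ps, so Ps = 132.
Buyers pay Pb = 132 − 23 = 109; Q' = -63 + 3·132 = 333.
Government outlay = subsidy × quantity = 23 × 333 = 7659.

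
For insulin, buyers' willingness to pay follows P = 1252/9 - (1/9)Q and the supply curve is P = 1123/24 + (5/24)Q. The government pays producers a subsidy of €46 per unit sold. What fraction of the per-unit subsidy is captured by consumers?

Consumer share = 8/23

Pre-subsidy: 1252/9 - (1/9)Q = 1123/24 + (5/24)Q gives Q* = 289 and P* = 107.
With the subsidy, sellers receive Ps = Pb + 46 for each unit, where Pb is the price buyers pay.
On the curves, Pb = 1252/9 - (1/9)Q and Ps = 1123/24 + (5/24)Q; the wedge Ps − Pb = 46 gives 1123/24 + (5/24)Q − (1252/9 - (1/9)Q) = 46, so Q' = 433.
Then Pb = 1252/9 − (1/9)·433 = 91 and Ps = 1123/24 + (5/24)·433 = 137.
Buyers' price falls by P* − Pb = 107 − 91 = 16; sellers' price rises by Ps − P* = 137 − 107 = 30.
So consumers capture 16/46 = 8/23 of each unit of subsidy.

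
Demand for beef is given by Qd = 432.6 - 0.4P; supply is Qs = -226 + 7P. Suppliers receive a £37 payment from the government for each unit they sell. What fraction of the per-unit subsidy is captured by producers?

Producer share = 2/37

Pre-subsidy: 432.6 - 0.4P = -226 + 7P gives P* = 89, Q* = 397.
With the subsidy, sellers receive Ps = Pb + 37 for each unit, where Pb is the price buyers pay.
Supply in terms of Pb becomes Qs = -226 + 7(Pb + 37) = 33 + 7Pb. Setting this equal to demand: 432.6 - 0.4Pb = 33 + 7Pb, so Pb = 54.
Sellers receive Ps = 54 + 37 = 91; Q' = 432.6 − 0.4·54 = 411.
Buyers' price falls by P* − Pb = 89 − 54 = 35; sellers' price rises by Ps − P* = 91 − 89 = 2.
So producers capture 2/37 = 2/37 of each unit of subsidy.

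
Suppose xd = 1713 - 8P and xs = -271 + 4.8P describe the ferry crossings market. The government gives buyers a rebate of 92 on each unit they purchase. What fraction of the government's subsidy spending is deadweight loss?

DWL / government spending = 138/749

Pre-subsidy: 1713 - 8P = -271 + 4.8P gives P* = 155, x* = 473.
With the rebate, buyers effectively pay Pb = Ps − 92, where Ps is the price sellers receive.
Demand in terms of Ps becomes xd = 1713 − 8(Ps − 92) = 2449 - 8Ps. Setting this equal to supply: 2449 - 8Ps = -271 + 4.8Ps, so Ps = 212.5.
Buyers pay Pb = 212.5 − 92 = 120.5; x' = -271 + 4.8·212.5 = 749.
ΔCS = ½(473 + 749)(155 − 120.5) = 21079.5; ΔPS = ½(473 + 749)(212.5 − 155) = 35132.5.
Government spending = 92 × 749 = 68908.
DWL = ½ × 92 × (749 − 473) = 12696; fraction = 12696 / 68908 = 138/749.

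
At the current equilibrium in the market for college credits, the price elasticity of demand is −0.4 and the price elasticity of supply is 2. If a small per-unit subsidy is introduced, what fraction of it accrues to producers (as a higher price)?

Producer share = 1/6

For a small subsidy around the equilibrium, the benefit split depends on the relative slopes, which at a point are proportional to the elasticities.
Buyer share = εs/(εs + |εd|) = 2/(2 + 0.4) = 5/6; seller share = |εd|/(εs + |εd|) = 1/6.
So producers capture 1/6 of the subsidy.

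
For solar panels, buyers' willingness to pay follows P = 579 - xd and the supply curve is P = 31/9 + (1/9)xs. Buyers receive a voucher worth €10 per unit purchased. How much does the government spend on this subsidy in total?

Pre-subsidy: 579 - x = 31/9 + (1/9)x gives x* = 518 and P* = 61.
With the rebate, buyers effectively pay Pb = Ps − 10, where Ps is the price sellers receive.
On the curves, Pb = 579 - x and Ps = 31/9 + (1/9)x; the wedge Ps − Pb = 10 gives 31/9 + (1/9)x − (579 - x) = 10, so x' = 527.
Then Pb = 579 − 1·527 = 52 and Ps = 31/9 + (1/9)·527 = 62.
Government outlay = subsidy × quantity = 10 × 527 = 5270.

Government cost = €5270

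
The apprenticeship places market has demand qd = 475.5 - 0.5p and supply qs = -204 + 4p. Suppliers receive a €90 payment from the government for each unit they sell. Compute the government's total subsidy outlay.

Pre-subsidy: 475.5 - 0.5p = -204 + 4p gives p* = 151, q* = 400.
With the subsidy, sellers receive ps = pb + 90 for each unit, where pb is the price buyers pay.
Supply in terms of pb becomes qs = -204 + 4(pb + 90) = 156 + 4pb. Setting this equal to demand: 475.5 - 0.5pb = 156 + 4pb, so pb = 71.
Sellers receive ps = 71 + 90 = 161; q' = 475.5 − 0.5·71 = 440.
Government outlay = subsidy × quantity = 90 × 440 = 39600.

Government cost = €39600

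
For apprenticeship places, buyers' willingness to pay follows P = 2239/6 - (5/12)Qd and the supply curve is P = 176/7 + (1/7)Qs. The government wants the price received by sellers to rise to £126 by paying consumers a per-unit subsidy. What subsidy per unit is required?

At a seller price of 126, quantity supplied is -176 + 7·126 = 706.
Buyers absorb 706 only when they pay Pb = 2239/6 − (5/12)·706 = 79.
s = Ps − Pb = 126 − 79 = 47.

Required subsidy s = £47 per unit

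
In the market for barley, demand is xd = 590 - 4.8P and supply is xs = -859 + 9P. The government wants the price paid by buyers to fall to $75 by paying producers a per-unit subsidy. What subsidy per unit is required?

At a buyer price of 75, quantity demanded is 590 − 4.8·75 = 230.
Sellers supply 230 only when they receive Ps with -859 + 9·Ps = 230, i.e. Ps = 121.
s = Ps − Pb = 121 − 75 = 46.

Required subsidy s = $46 per unit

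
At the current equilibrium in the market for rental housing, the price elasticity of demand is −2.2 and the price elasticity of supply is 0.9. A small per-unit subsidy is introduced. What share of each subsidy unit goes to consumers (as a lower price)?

Consumer share = 9/31

For a small subsidy around the equilibrium, the benefit split depends on the relative slopes, which at a point are proportional to the elasticities.
Buyer share = εs/(εs + |εd|) = 0.9/(0.9 + 2.2) = 9/31; seller share = |εd|/(εs + |εd|) = 22/31.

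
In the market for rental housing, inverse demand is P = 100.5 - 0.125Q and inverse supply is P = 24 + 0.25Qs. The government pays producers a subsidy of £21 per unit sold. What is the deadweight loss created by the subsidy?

Deadweight loss = £588

Pre-subsidy: 100.5 - 0.125Q = 24 + 0.25Q gives Q* = 204 and P* = 75.
With the subsidy, sellers receive Ps = Pb + 21 for each unit, where Pb is the price buyers pay.
On the curves, Pb = 100.5 - 0.125Q and Ps = 24 + 0.25Q; the wedge Ps − Pb = 21 gives 24 + 0.25Q − (100.5 - 0.125Q) = 21, so Q' = 260.
Then Pb = 100.5 − 0.125·260 = 68 and Ps = 24 + 0.25·260 = 89.
The subsidy expands output by 260 − 204 = 56 past the efficient level; on those units the gap between marginal cost and willingness to pay runs from 0 up to 21.
DWL = ½ × 21 × 56 = 588.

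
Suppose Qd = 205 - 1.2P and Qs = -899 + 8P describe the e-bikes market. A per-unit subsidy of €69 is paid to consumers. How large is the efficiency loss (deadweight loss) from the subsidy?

Deadweight loss = €2484

Pre-subsidy: 205 - 1.2P = -899 + 8P gives P* = 120, Q* = 61.
With the rebate, buyers effectively pay Pb = Ps − 69, where Ps is the price sellers receive.
Demand in terms of Ps becomes Qd = 205 − 1.2(Ps − 69) = 287.8 - 1.2Ps. Setting this equal to supply: 287.8 - 1.2Ps = -899 + 8Ps, so Ps = 129.
Buyers pay Pb = 129 − 69 = 60; Q' = -899 + 8·129 = 133.
The subsidy expands output by 133 − 61 = 72 past the efficient level; on those units the gap between marginal cost and willingness to pay runs from 0 up to 69.
DWL = ½ × 69 × 72 = 2484.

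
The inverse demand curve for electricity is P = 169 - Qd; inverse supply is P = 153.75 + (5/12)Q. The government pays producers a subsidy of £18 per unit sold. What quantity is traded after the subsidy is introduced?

Pre-subsidy: 169 - Q = 153.75 + (5/12)Q gives Q* = 183/17 and P* = 2690/17.
With the subsidy, sellers receive Ps = Pb + 18 for each unit, where Pb is the price buyers pay.
On the curves, Pb = 169 - Q and Ps = 153.75 + (5/12)Q; the wedge Ps − Pb = 18 gives 153.75 + (5/12)Q − (169 - Q) = 18, so Q' = 399/17.
Then Pb = 169 − 1·(399/17) = 2474/17 and Ps = 153.75 + (5/12)·(399/17) = 2780/17.

Q' = 399/17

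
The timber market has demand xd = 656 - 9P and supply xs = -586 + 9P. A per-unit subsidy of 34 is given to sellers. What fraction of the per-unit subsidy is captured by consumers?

Pre-subsidy: 656 - 9P = -586 + 9P gives P* = 69, x* = 35.
With the subsidy, sellers receive Ps = Pb + 34 for each unit, where Pb is the price buyers pay.
Supply in terms of Pb becomes xs = -586 + 9(Pb + 34) = -280 + 9Pb. Setting this equal to demand: 656 - 9Pb = -280 + 9Pb, so Pb = 52.
Sellers receive Ps = 52 + 34 = 86; x' = 656 − 9·52 = 188.
Buyers' price falls by P* − Pb = 69 − 52 = 17; sellers' price rises by Ps − P* = 86 − 69 = 17.
So consumers capture 17/34 = 0.5 of each unit of subsidy.

Consumer share = 0.5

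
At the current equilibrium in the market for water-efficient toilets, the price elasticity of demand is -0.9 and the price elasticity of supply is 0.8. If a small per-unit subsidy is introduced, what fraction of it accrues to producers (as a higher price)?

Producer share = 9/17

For a small subsidy around the equilibrium, the benefit split depends on the relative slopes, which at a point are proportional to the elasticities.
Buyer share = εs/(εs + |εd|) = 0.8/(0.8 + 0.9) = 8/17; seller share = |εd|/(εs + |εd|) = 9/17.
So producers capture 9/17 of the subsidy.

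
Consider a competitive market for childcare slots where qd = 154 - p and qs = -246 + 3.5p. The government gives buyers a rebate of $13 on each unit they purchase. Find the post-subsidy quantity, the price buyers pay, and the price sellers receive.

q' = 677/9; buyers pay 709/9; sellers receive 826/9

Pre-subsidy: 154 - p = -246 + 3.5p gives p* = 800/9, q* = 586/9.
With the rebate, buyers effectively pay pb = ps − 13, where ps is the price sellers receive.
Demand in terms of ps becomes qd = 154 − 1(ps − 13) = 167 - ps. Setting this equal to supply: 167 - ps = -246 + 3.5ps, so ps = 826/9.
Buyers pay pb = 826/9 − 13 = 709/9; q' = -246 + 3.5·(826/9) = 677/9.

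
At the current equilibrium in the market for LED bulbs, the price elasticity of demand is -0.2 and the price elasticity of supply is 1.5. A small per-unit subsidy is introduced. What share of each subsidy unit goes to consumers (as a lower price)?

Consumer share = 15/17

For a small subsidy around the equilibrium, the benefit split depends on the relative slopes, which at a point are proportional to the elasticities.
Buyer share = εs/(εs + |εd|) = 1.5/(1.5 + 0.2) = 15/17; seller share = |εd|/(εs + |εd|) = 2/17.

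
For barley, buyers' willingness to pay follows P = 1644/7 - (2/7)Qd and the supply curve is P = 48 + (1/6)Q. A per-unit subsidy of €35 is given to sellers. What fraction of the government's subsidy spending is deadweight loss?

Pre-subsidy: 1644/7 - (2/7)Q = 48 + (1/6)Q gives Q* = 7848/19 and P* = 2220/19.
With the subsidy, sellers receive Ps = Pb + 35 for each unit, where Pb is the price buyers pay.
On the curves, Pb = 1644/7 - (2/7)Q and Ps = 48 + (1/6)Q; the wedge Ps − Pb = 35 gives 48 + (1/6)Q − (1644/7 - (2/7)Q) = 35, so Q' = 9318/19.
Then Pb = 1644/7 − (2/7)·(9318/19) = 1800/19 and Ps = 48 + (1/6)·(9318/19) = 2465/19.
ΔCS = ½(7848/19 + 9318/19)(2220/19 − 1800/19) = 3604860/361; ΔPS = ½(7848/19 + 9318/19)(2465/19 − 2220/19) = 2102835/361.
Government spending = 35 × 9318/19 = 326130/19.
DWL = ½ × 35 × (9318/19 − 7848/19) = 25725/19; fraction = (25725/19) / (326130/19) = 245/3106.

DWL / government spending = 245/3106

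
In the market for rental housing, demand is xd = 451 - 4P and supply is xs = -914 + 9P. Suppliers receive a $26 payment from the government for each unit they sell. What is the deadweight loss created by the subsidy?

Pre-subsidy: 451 - 4P = -914 + 9P gives P* = 105, x* = 31.
With the subsidy, sellers receive Ps = Pb + 26 for each unit, where Pb is the price buyers pay.
Supply in terms of Pb becomes xs = -914 + 9(Pb + 26) = -680 + 9Pb. Setting this equal to demand: 451 - 4Pb = -680 + 9Pb, so Pb = 87.
Sellers receive Ps = 87 + 26 = 113; x' = 451 − 4·87 = 103.
The subsidy expands output by 103 − 31 = 72 past the efficient level; on those units the gap between marginal cost and willingness to pay runs from 0 up to 26.
DWL = ½ × 26 × 72 = 936.

Deadweight loss = $936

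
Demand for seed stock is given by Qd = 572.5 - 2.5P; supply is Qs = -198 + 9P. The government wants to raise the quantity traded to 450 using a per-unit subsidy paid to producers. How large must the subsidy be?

At Q = 450, invert demand for the buyer price: Pb = (572.5 − 450)/2.5 = 49; invert supply for the seller price: Ps = (450 − (-198))/9 = 72.
The subsidy must fill the gap: s = Ps − Pb = 72 − 49 = 23.

Required subsidy s = 23 per unit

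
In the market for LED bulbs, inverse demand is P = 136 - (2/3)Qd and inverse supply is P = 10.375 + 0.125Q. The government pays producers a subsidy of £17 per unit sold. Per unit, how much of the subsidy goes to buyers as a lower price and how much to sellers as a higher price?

Pre-subsidy: 136 - (2/3)Q = 10.375 + 0.125Q gives Q* = 3015/19 and P* = 574/19.
With the subsidy, sellers receive Ps = Pb + 17 for each unit, where Pb is the price buyers pay.
On the curves, Pb = 136 - (2/3)Q and Ps = 10.375 + 0.125Q; the wedge Ps − Pb = 17 gives 10.375 + 0.125Q − (136 - (2/3)Q) = 17, so Q' = 3423/19.
Then Pb = 136 − (2/3)·(3423/19) = 302/19 and Ps = 10.375 + 0.125·(3423/19) = 625/19.
Buyers' price falls by P* − Pb = 574/19 − 302/19 = 272/19; sellers' price rises by Ps − P* = 625/19 − 574/19 = 51/19.

Buyers gain 272/19 per unit; sellers gain 51/19 per unit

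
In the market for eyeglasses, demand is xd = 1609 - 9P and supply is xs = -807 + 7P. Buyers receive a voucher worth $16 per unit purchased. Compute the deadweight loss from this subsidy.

Deadweight loss = $504

Pre-subsidy: 1609 - 9P = -807 + 7P gives P* = 151, x* = 250.
With the rebate, buyers effectively pay Pb = Ps − 16, where Ps is the price sellers receive.
Demand in terms of Ps becomes xd = 1609 − 9(Ps − 16) = 1753 - 9Ps. Setting this equal to supply: 1753 - 9Ps = -807 + 7Ps, so Ps = 160.
Buyers pay Pb = 160 − 16 = 144; x' = -807 + 7·160 = 313.
The subsidy expands output by 313 − 250 = 63 past the efficient level; on those units the gap between marginal cost and willingness to pay runs from 0 up to 16.
DWL = ½ × 16 × 63 = 504.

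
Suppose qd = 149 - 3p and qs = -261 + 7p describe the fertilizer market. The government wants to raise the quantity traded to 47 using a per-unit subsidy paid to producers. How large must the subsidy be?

Required subsidy s = 10 per unit

At q = 47, invert demand for the buyer price: pb = (149 − 47)/3 = 34; invert supply for the seller price: ps = (47 − (-261))/7 = 44.
The subsidy must fill the gap: s = ps − pb = 44 − 34 = 10.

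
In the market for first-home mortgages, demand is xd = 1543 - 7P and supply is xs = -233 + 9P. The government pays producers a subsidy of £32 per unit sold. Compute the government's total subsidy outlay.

Government cost = £28544

Pre-subsidy: 1543 - 7P = -233 + 9P gives P* = 111, x* = 766.
With the subsidy, sellers receive Ps = Pb + 32 for each unit, where Pb is the price buyers pay.
Supply in terms of Pb becomes xs = -233 + 9(Pb + 32) = 55 + 9Pb. Setting this equal to demand: 1543 - 7Pb = 55 + 9Pb, so Pb = 93.
Sellers receive Ps = 93 + 32 = 125; x' = 1543 − 7·93 = 892.
Government outlay = subsidy × quantity = 32 × 892 = 28544.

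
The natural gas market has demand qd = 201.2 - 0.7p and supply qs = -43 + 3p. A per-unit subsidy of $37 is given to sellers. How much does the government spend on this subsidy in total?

Pre-subsidy: 201.2 - 0.7p = -43 + 3p gives p* = 66, q* = 155.
With the subsidy, sellers receive ps = pb + 37 for each unit, where pb is the price buyers pay.
Supply in terms of pb becomes qs = -43 + 3(pb + 37) = 68 + 3pb. Setting this equal to demand: 201.2 - 0.7pb = 68 + 3pb, so pb = 36.
Sellers receive ps = 36 + 37 = 73; q' = 201.2 − 0.7·36 = 176.
Government outlay = subsidy × quantity = 37 × 176 = 6512.

Government cost = $6512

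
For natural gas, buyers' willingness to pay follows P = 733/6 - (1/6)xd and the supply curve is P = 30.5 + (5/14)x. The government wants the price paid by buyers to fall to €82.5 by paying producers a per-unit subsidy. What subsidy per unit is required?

At a buyer price of 82.5, quantity demanded is 733 − 6·82.5 = 238.
Sellers supply 238 only when they receive Ps = 30.5 + (5/14)·238 = 115.5.
s = Ps − Pb = 115.5 − 82.5 = 33.

Required subsidy s = €33 per unit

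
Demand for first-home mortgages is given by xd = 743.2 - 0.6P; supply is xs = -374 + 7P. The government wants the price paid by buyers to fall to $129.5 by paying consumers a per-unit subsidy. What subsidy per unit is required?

At a buyer price of 129.5, quantity demanded is 743.2 − 0.6·129.5 = 665.5.
Sellers supply 665.5 only when they receive Ps with -374 + 7·Ps = 665.5, i.e. Ps = 148.5.
s = Ps − Pb = 148.5 − 129.5 = 19.

Required subsidy s = $19 per unit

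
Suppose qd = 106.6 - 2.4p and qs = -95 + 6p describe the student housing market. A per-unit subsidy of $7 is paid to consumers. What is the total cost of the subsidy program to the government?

Pre-subsidy: 106.6 - 2.4p = -95 + 6p gives p* = 24, q* = 49.
With the rebate, buyers effectively pay pb = ps − 7, where ps is the price sellers receive.
Demand in terms of ps becomes qd = 106.6 − 2.4(ps − 7) = 123.4 - 2.4ps. Setting this equal to supply: 123.4 - 2.4ps = -95 + 6ps, so ps = 26.
Buyers pay pb = 26 − 7 = 19; q' = -95 + 6·26 = 61.
Government outlay = subsidy × quantity = 7 × 61 = 427.

Government cost = $427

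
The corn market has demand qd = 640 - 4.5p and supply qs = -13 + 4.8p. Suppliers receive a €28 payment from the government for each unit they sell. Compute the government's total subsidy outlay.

Pre-subsidy: 640 - 4.5p = -13 + 4.8p gives p* = 6530/93, q* = 10045/31.
With the subsidy, sellers receive ps = pb + 28 for each unit, where pb is the price buyers pay.
Supply in terms of pb becomes qs = -13 + 4.8(pb + 28) = 121.4 + 4.8pb. Setting this equal to demand: 640 - 4.5pb = 121.4 + 4.8pb, so pb = 5186/93.
Sellers receive ps = 5186/93 + 28 = 7790/93; q' = 640 − 4.5·(5186/93) = 12061/31.
Government outlay = subsidy × quantity = 28 × 12061/31 = 337708/31.

Government cost = 337708/31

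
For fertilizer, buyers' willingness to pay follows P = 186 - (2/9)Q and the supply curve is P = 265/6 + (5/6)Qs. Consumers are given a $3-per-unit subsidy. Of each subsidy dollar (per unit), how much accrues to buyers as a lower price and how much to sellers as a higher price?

Buyers gain 12/19 per unit; sellers gain 45/19 per unit

Pre-subsidy: 186 - (2/9)Q = 265/6 + (5/6)Q gives Q* = 2553/19 and P* = 8900/57.
With the rebate, buyers effectively pay Pb = Ps − 3, where Ps is the price sellers receive.
On the curves, Pb = 186 - (2/9)Q and Ps = 265/6 + (5/6)Q; the wedge Ps − Pb = 3 gives 265/6 + (5/6)Q − (186 - (2/9)Q) = 3, so Q' = 2607/19.
Then Pb = 186 − (2/9)·(2607/19) = 8864/57 and Ps = 265/6 + (5/6)·(2607/19) = 9035/57.
Buyers' price falls by P* − Pb = 8900/57 − 8864/57 = 12/19; sellers' price rises by Ps − P* = 9035/57 − 8900/57 = 45/19.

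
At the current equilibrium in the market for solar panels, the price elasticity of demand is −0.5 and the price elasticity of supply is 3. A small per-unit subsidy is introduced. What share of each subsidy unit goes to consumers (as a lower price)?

For a small subsidy around the equilibrium, the benefit split depends on the relative slopes, which at a point are proportional to the elasticities.
Buyer share = εs/(εs + |εd|) = 3/(3 + 0.5) = 6/7; seller share = |εd|/(εs + |εd|) = 1/7.

Consumer share = 6/7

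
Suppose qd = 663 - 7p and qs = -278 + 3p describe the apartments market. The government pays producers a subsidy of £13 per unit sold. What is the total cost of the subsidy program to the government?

Pre-subsidy: 663 - 7p = -278 + 3p gives p* = 94.1, q* = 4.3.
With the subsidy, sellers receive ps = pb + 13 for each unit, where pb is the price buyers pay.
Supply in terms of pb becomes qs = -278 + 3(pb + 13) = -239 + 3pb. Setting this equal to demand: 663 - 7pb = -239 + 3pb, so pb = 90.2.
Sellers receive ps = 90.2 + 13 = 103.2; q' = 663 − 7·90.2 = 31.6.
Government outlay = subsidy × quantity = 13 × 31.6 = 410.8.

Government cost = £410.8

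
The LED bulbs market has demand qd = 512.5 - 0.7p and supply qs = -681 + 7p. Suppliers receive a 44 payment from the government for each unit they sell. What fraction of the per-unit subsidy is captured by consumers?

Consumer share = 10/11

Pre-subsidy: 512.5 - 0.7p = -681 + 7p gives p* = 155, q* = 404.
With the subsidy, sellers receive ps = pb + 44 for each unit, where pb is the price buyers pay.
Supply in terms of pb becomes qs = -681 + 7(pb + 44) = -373 + 7pb. Setting this equal to demand: 512.5 - 0.7pb = -373 + 7pb, so pb = 115.
Sellers receive ps = 115 + 44 = 159; q' = 512.5 − 0.7·115 = 432.
Buyers' price falls by p* − pb = 155 − 115 = 40; sellers' price rises by ps − p* = 159 − 155 = 4.
So consumers capture 40/44 = 10/11 of each unit of subsidy.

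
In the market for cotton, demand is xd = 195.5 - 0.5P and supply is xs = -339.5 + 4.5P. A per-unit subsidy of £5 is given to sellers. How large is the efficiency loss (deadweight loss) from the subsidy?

Deadweight loss = £5.625

Pre-subsidy: 195.5 - 0.5P = -339.5 + 4.5P gives P* = 107, x* = 142.
With the subsidy, sellers receive Ps = Pb + 5 for each unit, where Pb is the price buyers pay.
Supply in terms of Pb becomes xs = -339.5 + 4.5(Pb + 5) = -317 + 4.5Pb. Setting this equal to demand: 195.5 - 0.5Pb = -317 + 4.5Pb, so Pb = 102.5.
Sellers receive Ps = 102.5 + 5 = 107.5; x' = 195.5 − 0.5·102.5 = 144.25.
The subsidy expands output by 144.25 − 142 = 2.25 past the efficient level; on those units the gap between marginal cost and willingness to pay runs from 0 up to 5.
DWL = ½ × 5 × 2.25 = 5.625.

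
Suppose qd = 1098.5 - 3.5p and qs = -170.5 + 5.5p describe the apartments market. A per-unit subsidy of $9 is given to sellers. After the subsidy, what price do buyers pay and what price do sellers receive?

Pre-subsidy: 1098.5 - 3.5p = -170.5 + 5.5p gives p* = 141, q* = 605.
With the subsidy, sellers receive ps = pb + 9 for each unit, where pb is the price buyers pay.
Supply in terms of pb becomes qs = -170.5 + 5.5(pb + 9) = -121 + 5.5pb. Setting this equal to demand: 1098.5 - 3.5pb = -121 + 5.5pb, so pb = 135.5.
Sellers receive ps = 135.5 + 9 = 144.5; q' = 1098.5 − 3.5·135.5 = 624.25.

Buyers pay $135.5; sellers receive $144.5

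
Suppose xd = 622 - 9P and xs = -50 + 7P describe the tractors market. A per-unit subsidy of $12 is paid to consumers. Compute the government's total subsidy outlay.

Pre-subsidy: 622 - 9P = -50 + 7P gives P* = 42, x* = 244.
With the rebate, buyers effectively pay Pb = Ps − 12, where Ps is the price sellers receive.
Demand in terms of Ps becomes xd = 622 − 9(Ps − 12) = 730 - 9Ps. Setting this equal to supply: 730 - 9Ps = -50 + 7Ps, so Ps = 48.75.
Buyers pay Pb = 48.75 − 12 = 36.75; x' = -50 + 7·48.75 = 291.25.
Government outlay = subsidy × quantity = 12 × 291.25 = 3495.

Government cost = $3495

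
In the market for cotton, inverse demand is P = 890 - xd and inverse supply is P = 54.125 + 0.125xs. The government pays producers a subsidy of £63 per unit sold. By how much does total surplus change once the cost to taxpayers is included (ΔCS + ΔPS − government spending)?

Pre-subsidy: 890 - x = 54.125 + 0.125x gives x* = 743 and P* = 147.
With the subsidy, sellers receive Ps = Pb + 63 for each unit, where Pb is the price buyers pay.
On the curves, Pb = 890 - x and Ps = 54.125 + 0.125x; the wedge Ps − Pb = 63 gives 54.125 + 0.125x − (890 - x) = 63, so x' = 799.
Then Pb = 890 − 1·799 = 91 and Ps = 54.125 + 0.125·799 = 154.
ΔCS = ½(743 + 799)(147 − 91) = 43176; ΔPS = ½(743 + 799)(154 − 147) = 5397.
Government spending = 63 × 799 = 50337.
Net change = 43176 + 5397 − 50337 = -1764. The loss equals the DWL triangle ½·63·56.

Net change in total surplus = -£1764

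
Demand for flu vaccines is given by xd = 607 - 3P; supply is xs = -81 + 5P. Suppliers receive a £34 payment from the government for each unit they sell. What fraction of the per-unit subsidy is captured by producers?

Pre-subsidy: 607 - 3P = -81 + 5P gives P* = 86, x* = 349.
With the subsidy, sellers receive Ps = Pb + 34 for each unit, where Pb is the price buyers pay.
Supply in terms of Pb becomes xs = -81 + 5(Pb + 34) = 89 + 5Pb. Setting this equal to demand: 607 - 3Pb = 89 + 5Pb, so Pb = 64.75.
Sellers receive Ps = 64.75 + 34 = 98.75; x' = 607 − 3·64.75 = 412.75.
Buyers' price falls by P* − Pb = 86 − 64.75 = 21.25; sellers' price rises by Ps − P* = 98.75 − 86 = 12.75.
So producers capture 12.75/34 = 0.375 of each unit of subsidy.

Producer share = 0.375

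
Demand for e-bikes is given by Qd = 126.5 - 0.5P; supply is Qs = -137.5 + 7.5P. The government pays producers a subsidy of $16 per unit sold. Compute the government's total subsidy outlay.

Pre-subsidy: 126.5 - 0.5P = -137.5 + 7.5P gives P* = 33, Q* = 110.
With the subsidy, sellers receive Ps = Pb + 16 for each unit, where Pb is the price buyers pay.
Supply in terms of Pb becomes Qs = -137.5 + 7.5(Pb + 16) = -17.5 + 7.5Pb. Setting this equal to demand: 126.5 - 0.5Pb = -17.5 + 7.5Pb, so Pb = 18.
Sellers receive Ps = 18 + 16 = 34; Q' = 126.5 − 0.5·18 = 117.5.
Government outlay = subsidy × quantity = 16 × 117.5 = 1880.

Government cost = $1880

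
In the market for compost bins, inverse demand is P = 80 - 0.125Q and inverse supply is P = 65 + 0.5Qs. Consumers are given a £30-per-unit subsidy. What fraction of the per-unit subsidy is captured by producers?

Producer share = 0.8

Pre-subsidy: 80 - 0.125Q = 65 + 0.5Q gives Q* = 24 and P* = 77.
With the rebate, buyers effectively pay Pb = Ps − 30, where Ps is the price sellers receive.
On the curves, Pb = 80 - 0.125Q and Ps = 65 + 0.5Q; the wedge Ps − Pb = 30 gives 65 + 0.5Q − (80 - 0.125Q) = 30, so Q' = 72.
Then Pb = 80 − 0.125·72 = 71 and Ps = 65 + 0.5·72 = 101.
Buyers' price falls by P* − Pb = 77 − 71 = 6; sellers' price rises by Ps − P* = 101 − 77 = 24.
So producers capture 24/30 = 0.8 of each unit of subsidy.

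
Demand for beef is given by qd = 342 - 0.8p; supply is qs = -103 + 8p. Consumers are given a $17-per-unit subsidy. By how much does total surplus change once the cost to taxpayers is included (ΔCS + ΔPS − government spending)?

Net change in total surplus = -1156/11

Pre-subsidy: 342 - 0.8p = -103 + 8p gives p* = 2225/44, q* = 3317/11.
With the rebate, buyers effectively pay pb = ps − 17, where ps is the price sellers receive.
Demand in terms of ps becomes qd = 342 − 0.8(ps − 17) = 355.6 - 0.8ps. Setting this equal to supply: 355.6 - 0.8ps = -103 + 8ps, so ps = 2293/44.
Buyers pay pb = 2293/44 − 17 = 1545/44; q' = -103 + 8·(2293/44) = 3453/11.
ΔCS = ½(3317/11 + 3453/11)(2225/44 − 1545/44) = 575450/121; ΔPS = ½(3317/11 + 3453/11)(2293/44 − 2225/44) = 57545/121.
Government spending = 17 × 3453/11 = 58701/11.
Net change = 575450/121 + 57545/121 − 58701/11 = -1156/11. The loss equals the DWL triangle ½·17·136/11.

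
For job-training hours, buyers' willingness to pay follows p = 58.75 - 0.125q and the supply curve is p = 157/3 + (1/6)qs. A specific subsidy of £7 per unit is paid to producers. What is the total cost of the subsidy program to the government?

Pre-subsidy: 58.75 - 0.125q = 157/3 + (1/6)q gives q* = 22 and p* = 56.
With the subsidy, sellers receive ps = pb + 7 for each unit, where pb is the price buyers pay.
On the curves, pb = 58.75 - 0.125q and ps = 157/3 + (1/6)q; the wedge ps − pb = 7 gives 157/3 + (1/6)q − (58.75 - 0.125q) = 7, so q' = 46.
Then pb = 58.75 − 0.125·46 = 53 and ps = 157/3 + (1/6)·46 = 60.
Government outlay = subsidy × quantity = 7 × 46 = 322.

Government cost = £322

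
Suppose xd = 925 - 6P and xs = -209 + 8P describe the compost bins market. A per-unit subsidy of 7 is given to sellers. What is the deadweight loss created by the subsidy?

Deadweight loss = 84

Pre-subsidy: 925 - 6P = -209 + 8P gives P* = 81, x* = 439.
With the subsidy, sellers receive Ps = Pb + 7 for each unit, where Pb is the price buyers pay.
Supply in terms of Pb becomes xs = -209 + 8(Pb + 7) = -153 + 8Pb. Setting this equal to demand: 925 - 6Pb = -153 + 8Pb, so Pb = 77.
Sellers receive Ps = 77 + 7 = 84; x' = 925 − 6·77 = 463.
The subsidy expands output by 463 − 439 = 24 past the efficient level; on those units the gap between marginal cost and willingness to pay runs from 0 up to 7.
DWL = ½ × 7 × 24 = 84.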